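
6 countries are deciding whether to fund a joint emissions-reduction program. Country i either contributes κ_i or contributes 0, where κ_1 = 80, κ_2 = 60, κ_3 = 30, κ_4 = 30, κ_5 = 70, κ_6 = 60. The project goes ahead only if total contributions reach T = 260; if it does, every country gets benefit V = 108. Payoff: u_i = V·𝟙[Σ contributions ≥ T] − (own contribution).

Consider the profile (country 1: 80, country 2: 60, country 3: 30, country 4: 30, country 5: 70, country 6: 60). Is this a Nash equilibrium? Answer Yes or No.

No

Total = 330 ≥ 260: provided.
Country 1 (pledges 80, payoff 28): dropping to 0 → total 250, payoff 0. No gain.
Country 2 (pledges 60, payoff 48): dropping to 0 → total 270, payoff 108. Profitable deviation.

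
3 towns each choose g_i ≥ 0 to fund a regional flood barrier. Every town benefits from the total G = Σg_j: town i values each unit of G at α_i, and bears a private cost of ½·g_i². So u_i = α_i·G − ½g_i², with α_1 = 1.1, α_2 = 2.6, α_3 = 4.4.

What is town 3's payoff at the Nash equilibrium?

Town i's FOC: ∂u_i/∂g_i = α_i − g_i = 0, so g_i* = α_i.
NE contributions = (1.1, 2.6, 4.4); G = 8.1.
u_3 = α_3·G − ½·(g_3)² = 4.4·8.1 − ½·4.4² = 25.96.

25.96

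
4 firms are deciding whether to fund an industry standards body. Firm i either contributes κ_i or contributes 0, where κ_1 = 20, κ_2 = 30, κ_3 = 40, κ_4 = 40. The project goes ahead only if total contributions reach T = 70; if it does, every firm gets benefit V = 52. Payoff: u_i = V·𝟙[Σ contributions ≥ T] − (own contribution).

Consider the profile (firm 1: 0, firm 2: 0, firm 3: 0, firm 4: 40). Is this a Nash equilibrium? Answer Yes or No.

Total = 40 < 70: not provided.
Firm 1 (pledges 0, payoff 0): pledging 20 → total 60, payoff -20. No gain.
Firm 2 (pledges 0, payoff 0): pledging 30 → total 70, payoff 22. Profitable deviation.

No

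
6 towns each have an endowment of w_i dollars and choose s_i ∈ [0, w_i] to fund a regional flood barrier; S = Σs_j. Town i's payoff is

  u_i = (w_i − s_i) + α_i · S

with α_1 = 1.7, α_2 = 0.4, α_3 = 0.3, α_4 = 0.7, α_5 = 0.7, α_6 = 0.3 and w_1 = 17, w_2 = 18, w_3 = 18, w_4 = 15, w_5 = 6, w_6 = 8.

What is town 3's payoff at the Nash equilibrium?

23.1

∂u_i/∂s_i = α_i − 1, so town i contributes w_i if α_i > 1, else 0.
α_i > 1 for i ∈ {1}; NE contributions (17, 0, 0, 0, 0, 0), S = 17.
u_3 = (18 − 0) + 0.3·17 = 23.1.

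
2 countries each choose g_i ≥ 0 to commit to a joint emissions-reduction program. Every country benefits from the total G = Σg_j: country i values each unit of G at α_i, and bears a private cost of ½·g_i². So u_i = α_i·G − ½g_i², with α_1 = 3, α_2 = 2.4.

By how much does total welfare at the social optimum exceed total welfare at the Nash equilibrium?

7.38

Country i's FOC: ∂u_i/∂g_i = α_i − g_i = 0, so g_i* = α_i.
NE contributions = (3, 2.4); G = 5.4.
W^NE = (Σα)·G − ½Σα_i² = 5.4² − ½·14.76 = 21.78.
Planner sets g_i = Σα_j = 5.4 for every i, so G^SO = 2·5.4 = 10.8.
W^SO = (Σα)·G^SO − ½·2·(Σα)² = (2/2)·5.4² = 29.16.
Deadweight loss = W^SO − W^NE = 7.38.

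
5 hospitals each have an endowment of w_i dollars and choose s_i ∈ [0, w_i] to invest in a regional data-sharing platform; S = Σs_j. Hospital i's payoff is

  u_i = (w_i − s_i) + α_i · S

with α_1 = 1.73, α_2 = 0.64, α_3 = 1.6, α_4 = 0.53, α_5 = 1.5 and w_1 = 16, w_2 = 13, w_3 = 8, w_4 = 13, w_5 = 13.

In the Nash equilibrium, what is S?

∂u_i/∂s_i = α_i − 1, so hospital i contributes w_i if α_i > 1, else 0.
α_i > 1 for i ∈ {1, 3, 5}; NE contributions (16, 0, 8, 0, 13), S = 37.

37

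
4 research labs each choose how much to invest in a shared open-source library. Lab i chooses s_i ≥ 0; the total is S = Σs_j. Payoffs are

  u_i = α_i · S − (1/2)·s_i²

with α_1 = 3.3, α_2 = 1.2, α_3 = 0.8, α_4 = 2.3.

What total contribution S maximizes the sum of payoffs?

30.4

Planner FOC: ∂(Σu_j)/∂s_i = (Σα_j) − s_i = 0, so s_i^SO = Σα_j = 7.6 for every i; S^SO = 30.4.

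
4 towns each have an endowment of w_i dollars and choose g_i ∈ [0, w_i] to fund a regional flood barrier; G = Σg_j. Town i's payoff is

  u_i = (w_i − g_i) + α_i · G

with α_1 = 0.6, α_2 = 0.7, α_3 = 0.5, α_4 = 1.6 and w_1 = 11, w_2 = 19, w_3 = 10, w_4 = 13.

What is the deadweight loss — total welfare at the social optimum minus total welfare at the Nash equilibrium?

96

∂u_i/∂g_i = α_i − 1, so town i contributes w_i if α_i > 1, else 0.
α_i > 1 for i ∈ {4}; NE contributions (0, 0, 0, 13), G = 13.
W^NE = Σw_i − G^NE + (Σα_i)·G^NE = 53 + 2.4·13 = 84.2.
Planner: ∂(Σu_j)/∂g_i = Σα_j − 1 = 2.4 > 0, so everyone contributes w_i; G^SO = 53, W^SO = 53 + 2.4·53 = 180.2.
Deadweight loss = 96.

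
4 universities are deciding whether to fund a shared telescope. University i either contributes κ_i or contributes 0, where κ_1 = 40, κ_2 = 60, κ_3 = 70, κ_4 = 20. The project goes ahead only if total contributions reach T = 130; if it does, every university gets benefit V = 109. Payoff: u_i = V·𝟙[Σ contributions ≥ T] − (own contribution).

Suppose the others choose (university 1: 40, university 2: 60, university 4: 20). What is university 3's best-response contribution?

Others' total = 120. Contributing 70 brings total to 190 ≥ 130: gain V − κ_3 = 39.
Best response: 70.

70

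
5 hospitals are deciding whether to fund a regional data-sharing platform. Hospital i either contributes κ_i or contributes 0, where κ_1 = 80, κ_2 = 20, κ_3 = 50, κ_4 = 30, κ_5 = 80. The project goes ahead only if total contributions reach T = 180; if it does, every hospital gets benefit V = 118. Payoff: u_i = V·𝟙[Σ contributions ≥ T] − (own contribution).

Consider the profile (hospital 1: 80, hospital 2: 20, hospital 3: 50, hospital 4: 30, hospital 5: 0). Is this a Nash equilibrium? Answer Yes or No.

Total = 180 ≥ 180: provided.
Hospital 1 (pledges 80, payoff 38): dropping to 0 → total 100, payoff 0. No gain.
Hospital 2 (pledges 20, payoff 98): dropping to 0 → total 160, payoff 0. No gain.
Hospital 3 (pledges 50, payoff 68): dropping to 0 → total 130, payoff 0. No gain.
Hospital 4 (pledges 30, payoff 88): dropping to 0 → total 150, payoff 0. No gain.
Hospital 5 (pledges 0, payoff 118): pledging 80 → total 260, payoff 38. No gain.

Yes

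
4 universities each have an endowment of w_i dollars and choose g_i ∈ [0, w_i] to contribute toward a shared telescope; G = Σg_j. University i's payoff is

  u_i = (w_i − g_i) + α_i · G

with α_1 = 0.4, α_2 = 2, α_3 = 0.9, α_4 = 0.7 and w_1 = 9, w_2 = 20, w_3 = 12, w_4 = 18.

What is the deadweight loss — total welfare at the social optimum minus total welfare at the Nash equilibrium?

∂u_i/∂g_i = α_i − 1, so university i contributes w_i if α_i > 1, else 0.
α_i > 1 for i ∈ {2}; NE contributions (0, 20, 0, 0), G = 20.
W^NE = Σw_i − G^NE + (Σα_i)·G^NE = 59 + 3·20 = 119.
Planner: ∂(Σu_j)/∂g_i = Σα_j − 1 = 3 > 0, so everyone contributes w_i; G^SO = 59, W^SO = 59 + 3·59 = 236.
Deadweight loss = 117.

117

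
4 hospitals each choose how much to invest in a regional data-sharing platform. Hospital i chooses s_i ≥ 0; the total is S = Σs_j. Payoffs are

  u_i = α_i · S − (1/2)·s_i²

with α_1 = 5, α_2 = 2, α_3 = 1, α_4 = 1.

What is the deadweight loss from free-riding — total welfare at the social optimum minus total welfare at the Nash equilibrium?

Hospital i's FOC: ∂u_i/∂s_i = α_i − s_i = 0, so s_i* = α_i.
NE contributions = (5, 2, 1, 1); S = 9.
W^NE = (Σα)·S − ½Σα_i² = 9² − ½·31 = 65.5.
Planner sets s_i = Σα_j = 9 for every i, so S^SO = 4·9 = 36.
W^SO = (Σα)·S^SO − ½·4·(Σα)² = (4/2)·9² = 162.
Deadweight loss = W^SO − W^NE = 96.5.

96.5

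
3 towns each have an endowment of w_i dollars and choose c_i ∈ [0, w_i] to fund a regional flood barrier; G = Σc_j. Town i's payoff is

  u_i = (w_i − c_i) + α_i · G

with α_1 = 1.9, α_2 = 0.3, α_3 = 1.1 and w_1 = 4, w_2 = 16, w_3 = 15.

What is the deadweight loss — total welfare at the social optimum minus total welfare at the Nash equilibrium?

∂u_i/∂c_i = α_i − 1, so town i contributes w_i if α_i > 1, else 0.
α_i > 1 for i ∈ {1, 3}; NE contributions (4, 0, 15), G = 19.
W^NE = Σw_i − G^NE + (Σα_i)·G^NE = 35 + 2.3·19 = 78.7.
Planner: ∂(Σu_j)/∂c_i = Σα_j − 1 = 2.3 > 0, so everyone contributes w_i; G^SO = 35, W^SO = 35 + 2.3·35 = 115.5.
Deadweight loss = 36.8.

36.8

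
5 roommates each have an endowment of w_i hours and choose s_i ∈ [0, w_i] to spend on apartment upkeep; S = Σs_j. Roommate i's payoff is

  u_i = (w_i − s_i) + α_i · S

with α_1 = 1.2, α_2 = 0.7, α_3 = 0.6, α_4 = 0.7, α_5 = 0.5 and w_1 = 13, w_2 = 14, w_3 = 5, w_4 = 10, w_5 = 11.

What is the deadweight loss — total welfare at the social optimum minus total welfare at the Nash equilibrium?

108

∂u_i/∂s_i = α_i − 1, so roommate i contributes w_i if α_i > 1, else 0.
α_i > 1 for i ∈ {1}; NE contributions (13, 0, 0, 0, 0), S = 13.
W^NE = Σw_i − S^NE + (Σα_i)·S^NE = 53 + 2.7·13 = 88.1.
Planner: ∂(Σu_j)/∂s_i = Σα_j − 1 = 2.7 > 0, so everyone contributes w_i; S^SO = 53, W^SO = 53 + 2.7·53 = 196.1.
Deadweight loss = 108.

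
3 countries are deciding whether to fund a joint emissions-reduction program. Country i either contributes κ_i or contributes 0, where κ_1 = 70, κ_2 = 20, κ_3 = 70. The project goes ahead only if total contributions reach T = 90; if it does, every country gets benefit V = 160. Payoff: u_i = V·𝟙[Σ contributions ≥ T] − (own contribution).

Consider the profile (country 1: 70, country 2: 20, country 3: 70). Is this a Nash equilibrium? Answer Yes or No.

No

Total = 160 ≥ 90: provided.
Country 1 (pledges 70, payoff 90): dropping to 0 → total 90, payoff 160. Profitable deviation.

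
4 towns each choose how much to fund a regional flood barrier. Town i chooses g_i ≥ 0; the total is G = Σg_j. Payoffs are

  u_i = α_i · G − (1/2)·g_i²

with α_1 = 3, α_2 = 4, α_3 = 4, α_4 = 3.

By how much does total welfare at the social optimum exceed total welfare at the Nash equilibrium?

Town i's FOC: ∂u_i/∂g_i = α_i − g_i = 0, so g_i* = α_i.
NE contributions = (3, 4, 4, 3); G = 14.
W^NE = (Σα)·G − ½Σα_i² = 14² − ½·50 = 171.
Planner sets g_i = Σα_j = 14 for every i, so G^SO = 4·14 = 56.
W^SO = (Σα)·G^SO − ½·4·(Σα)² = (4/2)·14² = 392.
Deadweight loss = W^SO − W^NE = 221.

221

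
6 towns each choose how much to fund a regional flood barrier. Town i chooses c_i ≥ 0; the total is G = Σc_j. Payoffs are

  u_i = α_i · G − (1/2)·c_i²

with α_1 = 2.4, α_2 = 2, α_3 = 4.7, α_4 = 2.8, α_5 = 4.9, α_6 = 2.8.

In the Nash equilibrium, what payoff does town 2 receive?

Town i's FOC: ∂u_i/∂c_i = α_i − c_i = 0, so c_i* = α_i.
NE contributions = (2.4, 2, 4.7, 2.8, 4.9, 2.8); G = 19.6.
u_2 = α_2·G − ½·(c_2)² = 2·19.6 − ½·2² = 37.2.

37.2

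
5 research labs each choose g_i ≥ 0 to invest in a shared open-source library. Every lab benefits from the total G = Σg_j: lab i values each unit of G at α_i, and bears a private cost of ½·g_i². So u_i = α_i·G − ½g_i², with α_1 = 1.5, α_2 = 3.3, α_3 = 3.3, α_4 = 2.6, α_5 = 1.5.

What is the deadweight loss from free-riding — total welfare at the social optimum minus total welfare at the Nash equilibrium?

239.78

Lab i's FOC: ∂u_i/∂g_i = α_i − g_i = 0, so g_i* = α_i.
NE contributions = (1.5, 3.3, 3.3, 2.6, 1.5); G = 12.2.
W^NE = (Σα)·G − ½Σα_i² = 12.2² − ½·33.04 = 132.32.
Planner sets g_i = Σα_j = 12.2 for every i, so G^SO = 5·12.2 = 61.
W^SO = (Σα)·G^SO − ½·5·(Σα)² = (5/2)·12.2² = 372.1.
Deadweight loss = W^SO − W^NE = 239.78.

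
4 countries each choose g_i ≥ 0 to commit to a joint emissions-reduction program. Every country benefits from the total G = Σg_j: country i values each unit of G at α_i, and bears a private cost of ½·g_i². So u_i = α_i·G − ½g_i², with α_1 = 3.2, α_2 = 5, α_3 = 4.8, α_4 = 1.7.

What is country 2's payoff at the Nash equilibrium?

61

Country i's FOC: ∂u_i/∂g_i = α_i − g_i = 0, so g_i* = α_i.
NE contributions = (3.2, 5, 4.8, 1.7); G = 14.7.
u_2 = α_2·G − ½·(g_2)² = 5·14.7 − ½·5² = 61.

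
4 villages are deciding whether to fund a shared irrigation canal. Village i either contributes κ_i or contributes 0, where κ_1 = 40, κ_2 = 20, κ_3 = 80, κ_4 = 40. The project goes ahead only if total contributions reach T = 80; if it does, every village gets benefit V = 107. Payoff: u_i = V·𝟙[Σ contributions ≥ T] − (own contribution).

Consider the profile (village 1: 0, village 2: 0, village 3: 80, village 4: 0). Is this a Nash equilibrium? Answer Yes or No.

Total = 80 ≥ 80: provided.
Village 1 (pledges 0, payoff 107): pledging 40 → total 120, payoff 67. No gain.
Village 2 (pledges 0, payoff 107): pledging 20 → total 100, payoff 87. No gain.
Village 3 (pledges 80, payoff 27): dropping to 0 → total 0, payoff 0. No gain.
Village 4 (pledges 0, payoff 107): pledging 40 → total 120, payoff 67. No gain.

Yes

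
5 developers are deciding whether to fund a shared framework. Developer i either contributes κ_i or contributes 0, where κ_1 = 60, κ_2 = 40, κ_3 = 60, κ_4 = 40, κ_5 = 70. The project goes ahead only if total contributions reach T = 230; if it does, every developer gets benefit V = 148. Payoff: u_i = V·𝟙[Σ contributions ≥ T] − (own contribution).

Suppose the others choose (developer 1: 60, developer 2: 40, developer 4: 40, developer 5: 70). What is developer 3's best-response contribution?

Others' total = 210. Contributing 60 brings total to 270 ≥ 230: gain V − κ_3 = 88.
Best response: 60.

60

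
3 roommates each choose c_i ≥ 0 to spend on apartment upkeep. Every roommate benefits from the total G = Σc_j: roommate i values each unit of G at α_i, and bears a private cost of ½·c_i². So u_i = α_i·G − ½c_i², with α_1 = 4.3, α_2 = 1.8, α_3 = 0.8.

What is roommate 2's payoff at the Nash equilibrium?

10.8

Roommate i's FOC: ∂u_i/∂c_i = α_i − c_i = 0, so c_i* = α_i.
NE contributions = (4.3, 1.8, 0.8); G = 6.9.
u_2 = α_2·G − ½·(c_2)² = 1.8·6.9 − ½·1.8² = 10.8.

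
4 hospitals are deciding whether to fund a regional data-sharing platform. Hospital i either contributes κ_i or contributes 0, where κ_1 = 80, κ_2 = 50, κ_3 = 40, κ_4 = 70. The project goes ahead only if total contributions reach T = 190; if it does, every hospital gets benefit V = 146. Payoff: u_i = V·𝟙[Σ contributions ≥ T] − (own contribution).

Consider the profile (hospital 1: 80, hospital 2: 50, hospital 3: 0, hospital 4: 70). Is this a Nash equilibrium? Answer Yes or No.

Total = 200 ≥ 190: provided.
Hospital 1 (pledges 80, payoff 66): dropping to 0 → total 120, payoff 0. No gain.
Hospital 2 (pledges 50, payoff 96): dropping to 0 → total 150, payoff 0. No gain.
Hospital 3 (pledges 0, payoff 146): pledging 40 → total 240, payoff 106. No gain.
Hospital 4 (pledges 70, payoff 76): dropping to 0 → total 130, payoff 0. No gain.

Yes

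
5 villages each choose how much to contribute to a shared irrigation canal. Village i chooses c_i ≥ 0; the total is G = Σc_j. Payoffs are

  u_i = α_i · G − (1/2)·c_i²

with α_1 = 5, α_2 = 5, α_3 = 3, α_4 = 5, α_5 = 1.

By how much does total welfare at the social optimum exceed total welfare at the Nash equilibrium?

584

Village i's FOC: ∂u_i/∂c_i = α_i − c_i = 0, so c_i* = α_i.
NE contributions = (5, 5, 3, 5, 1); G = 19.
W^NE = (Σα)·G − ½Σα_i² = 19² − ½·85 = 318.5.
Planner sets c_i = Σα_j = 19 for every i, so G^SO = 5·19 = 95.
W^SO = (Σα)·G^SO − ½·5·(Σα)² = (5/2)·19² = 902.5.
Deadweight loss = W^SO − W^NE = 584.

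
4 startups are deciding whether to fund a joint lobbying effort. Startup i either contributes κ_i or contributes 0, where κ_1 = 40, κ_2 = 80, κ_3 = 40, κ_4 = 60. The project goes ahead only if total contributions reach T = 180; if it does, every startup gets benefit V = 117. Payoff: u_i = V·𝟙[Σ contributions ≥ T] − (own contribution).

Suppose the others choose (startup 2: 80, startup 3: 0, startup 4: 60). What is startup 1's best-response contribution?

40

Others' total = 140. Contributing 40 brings total to 180 ≥ 180: gain V − κ_1 = 77.
Best response: 40.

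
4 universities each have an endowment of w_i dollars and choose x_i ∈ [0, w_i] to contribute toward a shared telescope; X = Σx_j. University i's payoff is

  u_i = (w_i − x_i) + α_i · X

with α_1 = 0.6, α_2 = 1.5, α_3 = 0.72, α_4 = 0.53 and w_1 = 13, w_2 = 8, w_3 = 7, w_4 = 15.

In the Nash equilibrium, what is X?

∂u_i/∂x_i = α_i − 1, so university i contributes w_i if α_i > 1, else 0.
α_i > 1 for i ∈ {2}; NE contributions (0, 8, 0, 0), X = 8.

8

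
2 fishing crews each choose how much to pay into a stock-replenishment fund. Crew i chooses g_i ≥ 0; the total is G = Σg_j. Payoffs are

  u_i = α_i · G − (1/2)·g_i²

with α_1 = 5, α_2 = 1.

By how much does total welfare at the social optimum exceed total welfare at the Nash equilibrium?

Crew i's FOC: ∂u_i/∂g_i = α_i − g_i = 0, so g_i* = α_i.
NE contributions = (5, 1); G = 6.
W^NE = (Σα)·G − ½Σα_i² = 6² − ½·26 = 23.
Planner sets g_i = Σα_j = 6 for every i, so G^SO = 2·6 = 12.
W^SO = (Σα)·G^SO − ½·2·(Σα)² = (2/2)·6² = 36.
Deadweight loss = W^SO − W^NE = 13.

13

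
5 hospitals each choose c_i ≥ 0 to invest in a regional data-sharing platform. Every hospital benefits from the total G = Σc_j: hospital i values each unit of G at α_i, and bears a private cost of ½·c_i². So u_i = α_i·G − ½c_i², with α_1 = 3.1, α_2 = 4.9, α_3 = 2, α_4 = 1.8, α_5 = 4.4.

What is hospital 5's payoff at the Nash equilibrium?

Hospital i's FOC: ∂u_i/∂c_i = α_i − c_i = 0, so c_i* = α_i.
NE contributions = (3.1, 4.9, 2, 1.8, 4.4); G = 16.2.
u_5 = α_5·G − ½·(c_5)² = 4.4·16.2 − ½·4.4² = 61.6.

61.6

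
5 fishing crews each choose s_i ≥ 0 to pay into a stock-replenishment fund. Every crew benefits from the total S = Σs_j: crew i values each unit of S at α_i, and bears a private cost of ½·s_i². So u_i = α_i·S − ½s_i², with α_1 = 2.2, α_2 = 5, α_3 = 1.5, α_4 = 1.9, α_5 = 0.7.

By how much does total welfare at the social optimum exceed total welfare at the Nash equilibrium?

Crew i's FOC: ∂u_i/∂s_i = α_i − s_i = 0, so s_i* = α_i.
NE contributions = (2.2, 5, 1.5, 1.9, 0.7); S = 11.3.
W^NE = (Σα)·S − ½Σα_i² = 11.3² − ½·36.19 = 109.595.
Planner sets s_i = Σα_j = 11.3 for every i, so S^SO = 5·11.3 = 56.5.
W^SO = (Σα)·S^SO − ½·5·(Σα)² = (5/2)·11.3² = 319.225.
Deadweight loss = W^SO − W^NE = 209.63.

209.63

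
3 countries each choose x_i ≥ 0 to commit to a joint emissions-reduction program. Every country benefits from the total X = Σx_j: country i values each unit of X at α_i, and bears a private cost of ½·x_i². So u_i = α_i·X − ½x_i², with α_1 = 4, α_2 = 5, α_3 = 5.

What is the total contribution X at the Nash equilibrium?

14

Country i's FOC: ∂u_i/∂x_i = α_i − x_i = 0, so x_i* = α_i.
NE contributions = (4, 5, 5); X = 14.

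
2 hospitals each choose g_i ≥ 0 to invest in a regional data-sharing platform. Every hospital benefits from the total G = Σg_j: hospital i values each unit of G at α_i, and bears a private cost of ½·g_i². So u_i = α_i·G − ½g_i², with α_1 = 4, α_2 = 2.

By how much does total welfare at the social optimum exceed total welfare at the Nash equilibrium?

Hospital i's FOC: ∂u_i/∂g_i = α_i − g_i = 0, so g_i* = α_i.
NE contributions = (4, 2); G = 6.
W^NE = (Σα)·G − ½Σα_i² = 6² − ½·20 = 26.
Planner sets g_i = Σα_j = 6 for every i, so G^SO = 2·6 = 12.
W^SO = (Σα)·G^SO − ½·2·(Σα)² = (2/2)·6² = 36.
Deadweight loss = W^SO − W^NE = 10.

10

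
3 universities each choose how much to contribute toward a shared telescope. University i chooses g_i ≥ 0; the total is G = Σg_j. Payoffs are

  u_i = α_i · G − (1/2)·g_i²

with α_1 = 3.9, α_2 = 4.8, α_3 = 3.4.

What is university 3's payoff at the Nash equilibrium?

University i's FOC: ∂u_i/∂g_i = α_i − g_i = 0, so g_i* = α_i.
NE contributions = (3.9, 4.8, 3.4); G = 12.1.
u_3 = α_3·G − ½·(g_3)² = 3.4·12.1 − ½·3.4² = 35.36.

35.36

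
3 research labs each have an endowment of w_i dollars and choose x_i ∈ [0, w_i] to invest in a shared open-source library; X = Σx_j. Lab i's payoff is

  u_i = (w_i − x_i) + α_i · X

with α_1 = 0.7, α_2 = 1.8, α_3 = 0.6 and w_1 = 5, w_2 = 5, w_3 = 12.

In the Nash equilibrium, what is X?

5

∂u_i/∂x_i = α_i − 1, so lab i contributes w_i if α_i > 1, else 0.
α_i > 1 for i ∈ {2}; NE contributions (0, 5, 0), X = 5.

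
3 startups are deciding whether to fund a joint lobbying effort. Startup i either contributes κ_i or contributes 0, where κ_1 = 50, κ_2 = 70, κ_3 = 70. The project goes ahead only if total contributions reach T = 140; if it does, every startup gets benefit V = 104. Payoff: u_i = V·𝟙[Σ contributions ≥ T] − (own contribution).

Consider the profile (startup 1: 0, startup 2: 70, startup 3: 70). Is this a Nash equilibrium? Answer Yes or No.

Yes

Total = 140 ≥ 140: provided.
Startup 1 (pledges 0, payoff 104): pledging 50 → total 190, payoff 54. No gain.
Startup 2 (pledges 70, payoff 34): dropping to 0 → total 70, payoff 0. No gain.
Startup 3 (pledges 70, payoff 34): dropping to 0 → total 70, payoff 0. No gain.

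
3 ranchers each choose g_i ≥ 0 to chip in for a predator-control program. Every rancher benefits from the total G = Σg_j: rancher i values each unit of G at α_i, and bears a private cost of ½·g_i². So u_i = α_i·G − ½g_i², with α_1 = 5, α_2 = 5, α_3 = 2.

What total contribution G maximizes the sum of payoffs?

36

Planner FOC: ∂(Σu_j)/∂g_i = (Σα_j) − g_i = 0, so g_i^SO = Σα_j = 12 for every i; G^SO = 36.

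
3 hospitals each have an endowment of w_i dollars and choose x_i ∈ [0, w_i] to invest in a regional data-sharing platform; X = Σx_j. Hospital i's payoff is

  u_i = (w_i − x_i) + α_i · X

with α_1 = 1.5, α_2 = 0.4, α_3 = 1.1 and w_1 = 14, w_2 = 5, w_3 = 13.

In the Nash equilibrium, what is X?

∂u_i/∂x_i = α_i − 1, so hospital i contributes w_i if α_i > 1, else 0.
α_i > 1 for i ∈ {1, 3}; NE contributions (14, 0, 13), X = 27.

27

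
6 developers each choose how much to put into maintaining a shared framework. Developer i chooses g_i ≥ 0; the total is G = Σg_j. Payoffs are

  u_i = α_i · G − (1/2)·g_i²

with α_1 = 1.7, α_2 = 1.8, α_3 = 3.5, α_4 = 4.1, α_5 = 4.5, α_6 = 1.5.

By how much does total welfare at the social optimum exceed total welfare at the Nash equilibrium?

613.665

Developer i's FOC: ∂u_i/∂g_i = α_i − g_i = 0, so g_i* = α_i.
NE contributions = (1.7, 1.8, 3.5, 4.1, 4.5, 1.5); G = 17.1.
W^NE = (Σα)·G − ½Σα_i² = 17.1² − ½·57.69 = 263.565.
Planner sets g_i = Σα_j = 17.1 for every i, so G^SO = 6·17.1 = 102.6.
W^SO = (Σα)·G^SO − ½·6·(Σα)² = (6/2)·17.1² = 877.23.
Deadweight loss = W^SO − W^NE = 613.665.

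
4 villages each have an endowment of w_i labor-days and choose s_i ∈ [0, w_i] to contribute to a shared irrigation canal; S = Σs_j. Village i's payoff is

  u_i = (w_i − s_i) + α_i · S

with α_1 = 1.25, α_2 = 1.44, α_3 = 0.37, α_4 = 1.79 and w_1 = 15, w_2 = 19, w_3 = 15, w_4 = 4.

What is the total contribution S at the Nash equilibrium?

38

∂u_i/∂s_i = α_i − 1, so village i contributes w_i if α_i > 1, else 0.
α_i > 1 for i ∈ {1, 2, 4}; NE contributions (15, 19, 0, 4), S = 38.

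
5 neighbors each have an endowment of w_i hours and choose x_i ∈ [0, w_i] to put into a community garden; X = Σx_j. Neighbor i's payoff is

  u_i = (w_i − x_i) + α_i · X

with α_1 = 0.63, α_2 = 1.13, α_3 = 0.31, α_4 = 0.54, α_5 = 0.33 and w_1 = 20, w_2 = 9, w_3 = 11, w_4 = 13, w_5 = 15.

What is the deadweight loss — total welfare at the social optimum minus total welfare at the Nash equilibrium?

114.46

∂u_i/∂x_i = α_i − 1, so neighbor i contributes w_i if α_i > 1, else 0.
α_i > 1 for i ∈ {2}; NE contributions (0, 9, 0, 0, 0), X = 9.
W^NE = Σw_i − X^NE + (Σα_i)·X^NE = 68 + 1.94·9 = 85.46.
Planner: ∂(Σu_j)/∂x_i = Σα_j − 1 = 1.94 > 0, so everyone contributes w_i; X^SO = 68, W^SO = 68 + 1.94·68 = 199.92.
Deadweight loss = 114.46.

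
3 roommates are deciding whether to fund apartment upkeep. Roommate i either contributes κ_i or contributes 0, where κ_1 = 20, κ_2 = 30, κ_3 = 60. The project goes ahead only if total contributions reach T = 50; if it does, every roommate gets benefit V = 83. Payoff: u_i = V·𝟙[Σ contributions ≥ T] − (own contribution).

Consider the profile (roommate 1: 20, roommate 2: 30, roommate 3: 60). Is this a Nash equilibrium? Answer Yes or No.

No

Total = 110 ≥ 50: provided.
Roommate 1 (pledges 20, payoff 63): dropping to 0 → total 90, payoff 83. Profitable deviation.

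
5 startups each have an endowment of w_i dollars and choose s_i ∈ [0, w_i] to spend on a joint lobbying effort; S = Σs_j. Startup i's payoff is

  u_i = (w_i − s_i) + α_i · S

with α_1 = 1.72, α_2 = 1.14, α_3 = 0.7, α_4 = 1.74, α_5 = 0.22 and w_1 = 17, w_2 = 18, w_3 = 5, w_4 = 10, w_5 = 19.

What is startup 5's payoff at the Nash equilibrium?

∂u_i/∂s_i = α_i − 1, so startup i contributes w_i if α_i > 1, else 0.
α_i > 1 for i ∈ {1, 2, 4}; NE contributions (17, 18, 0, 10, 0), S = 45.
u_5 = (19 − 0) + 0.22·45 = 28.9.

28.9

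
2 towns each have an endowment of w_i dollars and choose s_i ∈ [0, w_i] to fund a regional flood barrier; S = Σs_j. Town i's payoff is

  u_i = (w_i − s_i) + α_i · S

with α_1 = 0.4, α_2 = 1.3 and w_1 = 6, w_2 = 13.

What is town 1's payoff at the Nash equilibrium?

∂u_i/∂s_i = α_i − 1, so town i contributes w_i if α_i > 1, else 0.
α_i > 1 for i ∈ {2}; NE contributions (0, 13), S = 13.
u_1 = (6 − 0) + 0.4·13 = 11.2.

11.2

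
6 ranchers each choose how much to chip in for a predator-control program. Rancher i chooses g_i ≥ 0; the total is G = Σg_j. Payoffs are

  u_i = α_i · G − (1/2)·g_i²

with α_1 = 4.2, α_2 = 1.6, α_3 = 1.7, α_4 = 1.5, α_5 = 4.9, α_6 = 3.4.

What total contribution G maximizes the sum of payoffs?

103.8

Planner FOC: ∂(Σu_j)/∂g_i = (Σα_j) − g_i = 0, so g_i^SO = Σα_j = 17.3 for every i; G^SO = 103.8.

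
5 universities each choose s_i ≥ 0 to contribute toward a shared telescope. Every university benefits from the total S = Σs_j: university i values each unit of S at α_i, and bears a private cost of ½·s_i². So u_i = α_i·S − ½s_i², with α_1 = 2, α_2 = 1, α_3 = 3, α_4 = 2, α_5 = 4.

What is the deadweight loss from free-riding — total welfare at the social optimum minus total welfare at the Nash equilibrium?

University i's FOC: ∂u_i/∂s_i = α_i − s_i = 0, so s_i* = α_i.
NE contributions = (2, 1, 3, 2, 4); S = 12.
W^NE = (Σα)·S − ½Σα_i² = 12² − ½·34 = 127.
Planner sets s_i = Σα_j = 12 for every i, so S^SO = 5·12 = 60.
W^SO = (Σα)·S^SO − ½·5·(Σα)² = (5/2)·12² = 360.
Deadweight loss = W^SO − W^NE = 233.

233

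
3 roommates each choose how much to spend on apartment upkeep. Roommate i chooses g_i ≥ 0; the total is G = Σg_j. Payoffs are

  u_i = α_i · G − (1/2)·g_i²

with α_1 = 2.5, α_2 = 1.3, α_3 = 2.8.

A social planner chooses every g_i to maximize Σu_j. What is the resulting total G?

Planner FOC: ∂(Σu_j)/∂g_i = (Σα_j) − g_i = 0, so g_i^SO = Σα_j = 6.6 for every i; G^SO = 19.8.

19.8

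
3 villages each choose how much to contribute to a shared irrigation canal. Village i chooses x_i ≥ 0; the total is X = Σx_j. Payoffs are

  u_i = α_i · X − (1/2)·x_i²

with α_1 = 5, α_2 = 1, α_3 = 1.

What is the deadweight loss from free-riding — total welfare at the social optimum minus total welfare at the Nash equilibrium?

Village i's FOC: ∂u_i/∂x_i = α_i − x_i = 0, so x_i* = α_i.
NE contributions = (5, 1, 1); X = 7.
W^NE = (Σα)·X − ½Σα_i² = 7² − ½·27 = 35.5.
Planner sets x_i = Σα_j = 7 for every i, so X^SO = 3·7 = 21.
W^SO = (Σα)·X^SO − ½·3·(Σα)² = (3/2)·7² = 73.5.
Deadweight loss = W^SO − W^NE = 38.

38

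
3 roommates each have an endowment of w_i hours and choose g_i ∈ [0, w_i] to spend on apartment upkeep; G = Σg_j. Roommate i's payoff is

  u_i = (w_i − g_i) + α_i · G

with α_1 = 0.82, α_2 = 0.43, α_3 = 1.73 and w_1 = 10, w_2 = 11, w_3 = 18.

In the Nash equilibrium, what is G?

18

∂u_i/∂g_i = α_i − 1, so roommate i contributes w_i if α_i > 1, else 0.
α_i > 1 for i ∈ {3}; NE contributions (0, 0, 18), G = 18.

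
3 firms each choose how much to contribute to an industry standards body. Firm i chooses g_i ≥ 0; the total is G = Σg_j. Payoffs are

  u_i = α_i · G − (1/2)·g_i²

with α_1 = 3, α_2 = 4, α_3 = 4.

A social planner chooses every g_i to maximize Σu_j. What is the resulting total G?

33

Planner FOC: ∂(Σu_j)/∂g_i = (Σα_j) − g_i = 0, so g_i^SO = Σα_j = 11 for every i; G^SO = 33.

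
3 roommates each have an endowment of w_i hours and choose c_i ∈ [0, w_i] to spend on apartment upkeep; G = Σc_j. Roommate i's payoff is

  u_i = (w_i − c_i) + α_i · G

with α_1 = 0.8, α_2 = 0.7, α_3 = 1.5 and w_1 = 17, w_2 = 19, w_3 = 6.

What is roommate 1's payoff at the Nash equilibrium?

21.8

∂u_i/∂c_i = α_i − 1, so roommate i contributes w_i if α_i > 1, else 0.
α_i > 1 for i ∈ {3}; NE contributions (0, 0, 6), G = 6.
u_1 = (17 − 0) + 0.8·6 = 21.8.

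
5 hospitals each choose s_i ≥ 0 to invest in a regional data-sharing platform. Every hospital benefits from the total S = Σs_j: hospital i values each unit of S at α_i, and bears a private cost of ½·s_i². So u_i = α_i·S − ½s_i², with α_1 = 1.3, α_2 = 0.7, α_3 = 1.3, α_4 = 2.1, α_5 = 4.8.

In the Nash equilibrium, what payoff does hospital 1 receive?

Hospital i's FOC: ∂u_i/∂s_i = α_i − s_i = 0, so s_i* = α_i.
NE contributions = (1.3, 0.7, 1.3, 2.1, 4.8); S = 10.2.
u_1 = α_1·S − ½·(s_1)² = 1.3·10.2 − ½·1.3² = 12.415.

12.415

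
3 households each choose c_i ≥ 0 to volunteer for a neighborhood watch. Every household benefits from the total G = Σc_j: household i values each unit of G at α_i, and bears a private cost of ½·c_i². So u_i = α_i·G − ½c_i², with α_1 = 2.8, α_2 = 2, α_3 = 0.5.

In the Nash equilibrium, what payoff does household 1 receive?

Household i's FOC: ∂u_i/∂c_i = α_i − c_i = 0, so c_i* = α_i.
NE contributions = (2.8, 2, 0.5); G = 5.3.
u_1 = α_1·G − ½·(c_1)² = 2.8·5.3 − ½·2.8² = 10.92.

10.92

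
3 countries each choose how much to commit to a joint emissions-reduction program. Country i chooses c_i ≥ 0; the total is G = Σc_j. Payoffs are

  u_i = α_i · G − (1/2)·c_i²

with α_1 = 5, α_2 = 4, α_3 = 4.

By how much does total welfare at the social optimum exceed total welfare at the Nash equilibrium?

113

Country i's FOC: ∂u_i/∂c_i = α_i − c_i = 0, so c_i* = α_i.
NE contributions = (5, 4, 4); G = 13.
W^NE = (Σα)·G − ½Σα_i² = 13² − ½·57 = 140.5.
Planner sets c_i = Σα_j = 13 for every i, so G^SO = 3·13 = 39.
W^SO = (Σα)·G^SO − ½·3·(Σα)² = (3/2)·13² = 253.5.
Deadweight loss = W^SO − W^NE = 113.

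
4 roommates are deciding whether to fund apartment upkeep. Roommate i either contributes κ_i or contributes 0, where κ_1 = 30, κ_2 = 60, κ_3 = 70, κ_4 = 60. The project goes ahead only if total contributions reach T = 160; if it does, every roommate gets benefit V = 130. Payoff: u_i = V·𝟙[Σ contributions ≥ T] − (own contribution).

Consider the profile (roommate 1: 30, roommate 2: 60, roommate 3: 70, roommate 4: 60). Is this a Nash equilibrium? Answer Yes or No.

No

Total = 220 ≥ 160: provided.
Roommate 1 (pledges 30, payoff 100): dropping to 0 → total 190, payoff 130. Profitable deviation.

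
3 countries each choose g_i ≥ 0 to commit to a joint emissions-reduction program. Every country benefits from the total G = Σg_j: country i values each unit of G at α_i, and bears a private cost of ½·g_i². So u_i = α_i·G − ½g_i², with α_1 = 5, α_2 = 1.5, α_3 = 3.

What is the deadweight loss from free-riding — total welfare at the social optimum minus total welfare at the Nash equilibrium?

63.25

Country i's FOC: ∂u_i/∂g_i = α_i − g_i = 0, so g_i* = α_i.
NE contributions = (5, 1.5, 3); G = 9.5.
W^NE = (Σα)·G − ½Σα_i² = 9.5² − ½·36.25 = 72.125.
Planner sets g_i = Σα_j = 9.5 for every i, so G^SO = 3·9.5 = 28.5.
W^SO = (Σα)·G^SO − ½·3·(Σα)² = (3/2)·9.5² = 135.375.
Deadweight loss = W^SO − W^NE = 63.25.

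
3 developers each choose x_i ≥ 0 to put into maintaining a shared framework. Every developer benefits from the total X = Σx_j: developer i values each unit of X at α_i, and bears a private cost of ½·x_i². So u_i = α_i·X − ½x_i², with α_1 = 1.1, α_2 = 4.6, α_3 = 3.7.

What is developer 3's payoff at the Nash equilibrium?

Developer i's FOC: ∂u_i/∂x_i = α_i − x_i = 0, so x_i* = α_i.
NE contributions = (1.1, 4.6, 3.7); X = 9.4.
u_3 = α_3·X − ½·(x_3)² = 3.7·9.4 − ½·3.7² = 27.935.

27.935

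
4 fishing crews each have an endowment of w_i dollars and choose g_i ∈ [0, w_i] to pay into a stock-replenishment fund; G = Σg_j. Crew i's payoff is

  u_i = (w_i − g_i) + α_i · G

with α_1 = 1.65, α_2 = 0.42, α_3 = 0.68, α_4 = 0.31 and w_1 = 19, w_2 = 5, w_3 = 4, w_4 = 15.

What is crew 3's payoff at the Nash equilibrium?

16.92

∂u_i/∂g_i = α_i − 1, so crew i contributes w_i if α_i > 1, else 0.
α_i > 1 for i ∈ {1}; NE contributions (19, 0, 0, 0), G = 19.
u_3 = (4 − 0) + 0.68·19 = 16.92.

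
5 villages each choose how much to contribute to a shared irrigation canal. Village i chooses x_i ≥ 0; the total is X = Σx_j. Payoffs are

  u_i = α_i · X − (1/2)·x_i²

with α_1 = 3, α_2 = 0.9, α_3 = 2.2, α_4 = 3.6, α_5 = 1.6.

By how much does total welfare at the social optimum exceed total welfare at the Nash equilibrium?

Village i's FOC: ∂u_i/∂x_i = α_i − x_i = 0, so x_i* = α_i.
NE contributions = (3, 0.9, 2.2, 3.6, 1.6); X = 11.3.
W^NE = (Σα)·X − ½Σα_i² = 11.3² − ½·30.17 = 112.605.
Planner sets x_i = Σα_j = 11.3 for every i, so X^SO = 5·11.3 = 56.5.
W^SO = (Σα)·X^SO − ½·5·(Σα)² = (5/2)·11.3² = 319.225.
Deadweight loss = W^SO − W^NE = 206.62.

206.62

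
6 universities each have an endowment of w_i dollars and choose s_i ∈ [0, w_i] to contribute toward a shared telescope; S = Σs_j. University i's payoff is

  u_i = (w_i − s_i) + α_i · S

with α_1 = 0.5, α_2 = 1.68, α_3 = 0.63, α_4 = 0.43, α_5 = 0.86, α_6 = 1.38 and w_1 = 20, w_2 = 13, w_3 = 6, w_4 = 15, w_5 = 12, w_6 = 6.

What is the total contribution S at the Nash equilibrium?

∂u_i/∂s_i = α_i − 1, so university i contributes w_i if α_i > 1, else 0.
α_i > 1 for i ∈ {2, 6}; NE contributions (0, 13, 0, 0, 0, 6), S = 19.

19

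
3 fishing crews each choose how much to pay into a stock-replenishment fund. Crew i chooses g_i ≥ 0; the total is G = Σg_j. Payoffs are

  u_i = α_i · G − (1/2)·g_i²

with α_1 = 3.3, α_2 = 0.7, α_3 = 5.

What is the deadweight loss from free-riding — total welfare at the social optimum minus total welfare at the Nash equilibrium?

Crew i's FOC: ∂u_i/∂g_i = α_i − g_i = 0, so g_i* = α_i.
NE contributions = (3.3, 0.7, 5); G = 9.
W^NE = (Σα)·G − ½Σα_i² = 9² − ½·36.38 = 62.81.
Planner sets g_i = Σα_j = 9 for every i, so G^SO = 3·9 = 27.
W^SO = (Σα)·G^SO − ½·3·(Σα)² = (3/2)·9² = 121.5.
Deadweight loss = W^SO − W^NE = 58.69.

58.69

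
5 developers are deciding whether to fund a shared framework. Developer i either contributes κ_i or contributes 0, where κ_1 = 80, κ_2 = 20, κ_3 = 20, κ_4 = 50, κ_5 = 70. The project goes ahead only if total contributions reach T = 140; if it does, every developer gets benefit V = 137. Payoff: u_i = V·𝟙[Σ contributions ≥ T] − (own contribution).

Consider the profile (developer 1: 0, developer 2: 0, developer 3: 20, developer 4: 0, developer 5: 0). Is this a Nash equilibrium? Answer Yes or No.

Total = 20 < 140: not provided.
Developer 1 (pledges 0, payoff 0): pledging 80 → total 100, payoff -80. No gain.
Developer 2 (pledges 0, payoff 0): pledging 20 → total 40, payoff -20. No gain.
Developer 3 (pledges 20, payoff -20): dropping to 0 → total 0, payoff 0. Profitable deviation.

No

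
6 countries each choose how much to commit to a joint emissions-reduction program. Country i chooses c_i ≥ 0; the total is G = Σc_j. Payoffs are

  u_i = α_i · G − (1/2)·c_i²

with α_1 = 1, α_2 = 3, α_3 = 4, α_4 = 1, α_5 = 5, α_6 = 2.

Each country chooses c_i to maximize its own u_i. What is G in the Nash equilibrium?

16

Country i's FOC: ∂u_i/∂c_i = α_i − c_i = 0, so c_i* = α_i.
NE contributions = (1, 3, 4, 1, 5, 2); G = 16.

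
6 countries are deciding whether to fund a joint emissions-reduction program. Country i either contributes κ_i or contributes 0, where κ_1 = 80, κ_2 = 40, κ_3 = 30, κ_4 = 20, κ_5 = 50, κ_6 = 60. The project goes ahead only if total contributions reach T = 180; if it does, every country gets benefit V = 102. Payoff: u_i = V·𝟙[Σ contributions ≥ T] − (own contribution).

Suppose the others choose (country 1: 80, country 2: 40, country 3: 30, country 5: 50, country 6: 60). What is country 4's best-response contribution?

Others' total = 260 ≥ 180; contributing adds cost 20 for no extra benefit.
Best response: 0.

0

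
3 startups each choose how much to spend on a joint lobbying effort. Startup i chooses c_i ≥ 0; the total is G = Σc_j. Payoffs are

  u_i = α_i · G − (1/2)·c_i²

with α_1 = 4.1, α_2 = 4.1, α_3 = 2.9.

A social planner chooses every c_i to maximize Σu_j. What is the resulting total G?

33.3

Planner FOC: ∂(Σu_j)/∂c_i = (Σα_j) − c_i = 0, so c_i^SO = Σα_j = 11.1 for every i; G^SO = 33.3.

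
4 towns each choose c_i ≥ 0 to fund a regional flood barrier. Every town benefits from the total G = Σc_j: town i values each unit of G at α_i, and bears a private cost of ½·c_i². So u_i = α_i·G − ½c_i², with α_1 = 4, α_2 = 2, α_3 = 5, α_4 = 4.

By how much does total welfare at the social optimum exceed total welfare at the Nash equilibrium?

255.5

Town i's FOC: ∂u_i/∂c_i = α_i − c_i = 0, so c_i* = α_i.
NE contributions = (4, 2, 5, 4); G = 15.
W^NE = (Σα)·G − ½Σα_i² = 15² − ½·61 = 194.5.
Planner sets c_i = Σα_j = 15 for every i, so G^SO = 4·15 = 60.
W^SO = (Σα)·G^SO − ½·4·(Σα)² = (4/2)·15² = 450.
Deadweight loss = W^SO − W^NE = 255.5.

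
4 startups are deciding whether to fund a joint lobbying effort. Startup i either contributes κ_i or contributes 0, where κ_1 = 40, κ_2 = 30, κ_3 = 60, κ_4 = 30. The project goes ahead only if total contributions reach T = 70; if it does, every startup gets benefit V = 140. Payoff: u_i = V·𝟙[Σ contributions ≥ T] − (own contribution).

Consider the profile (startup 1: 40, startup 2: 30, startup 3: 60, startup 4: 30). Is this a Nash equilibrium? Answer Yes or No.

No

Total = 160 ≥ 70: provided.
Startup 1 (pledges 40, payoff 100): dropping to 0 → total 120, payoff 140. Profitable deviation.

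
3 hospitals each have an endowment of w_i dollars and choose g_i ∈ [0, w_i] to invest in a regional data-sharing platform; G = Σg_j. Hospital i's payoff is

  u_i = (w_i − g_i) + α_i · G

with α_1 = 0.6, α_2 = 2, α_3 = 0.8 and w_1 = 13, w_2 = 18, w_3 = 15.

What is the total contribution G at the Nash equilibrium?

18

∂u_i/∂g_i = α_i − 1, so hospital i contributes w_i if α_i > 1, else 0.
α_i > 1 for i ∈ {2}; NE contributions (0, 18, 0), G = 18.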